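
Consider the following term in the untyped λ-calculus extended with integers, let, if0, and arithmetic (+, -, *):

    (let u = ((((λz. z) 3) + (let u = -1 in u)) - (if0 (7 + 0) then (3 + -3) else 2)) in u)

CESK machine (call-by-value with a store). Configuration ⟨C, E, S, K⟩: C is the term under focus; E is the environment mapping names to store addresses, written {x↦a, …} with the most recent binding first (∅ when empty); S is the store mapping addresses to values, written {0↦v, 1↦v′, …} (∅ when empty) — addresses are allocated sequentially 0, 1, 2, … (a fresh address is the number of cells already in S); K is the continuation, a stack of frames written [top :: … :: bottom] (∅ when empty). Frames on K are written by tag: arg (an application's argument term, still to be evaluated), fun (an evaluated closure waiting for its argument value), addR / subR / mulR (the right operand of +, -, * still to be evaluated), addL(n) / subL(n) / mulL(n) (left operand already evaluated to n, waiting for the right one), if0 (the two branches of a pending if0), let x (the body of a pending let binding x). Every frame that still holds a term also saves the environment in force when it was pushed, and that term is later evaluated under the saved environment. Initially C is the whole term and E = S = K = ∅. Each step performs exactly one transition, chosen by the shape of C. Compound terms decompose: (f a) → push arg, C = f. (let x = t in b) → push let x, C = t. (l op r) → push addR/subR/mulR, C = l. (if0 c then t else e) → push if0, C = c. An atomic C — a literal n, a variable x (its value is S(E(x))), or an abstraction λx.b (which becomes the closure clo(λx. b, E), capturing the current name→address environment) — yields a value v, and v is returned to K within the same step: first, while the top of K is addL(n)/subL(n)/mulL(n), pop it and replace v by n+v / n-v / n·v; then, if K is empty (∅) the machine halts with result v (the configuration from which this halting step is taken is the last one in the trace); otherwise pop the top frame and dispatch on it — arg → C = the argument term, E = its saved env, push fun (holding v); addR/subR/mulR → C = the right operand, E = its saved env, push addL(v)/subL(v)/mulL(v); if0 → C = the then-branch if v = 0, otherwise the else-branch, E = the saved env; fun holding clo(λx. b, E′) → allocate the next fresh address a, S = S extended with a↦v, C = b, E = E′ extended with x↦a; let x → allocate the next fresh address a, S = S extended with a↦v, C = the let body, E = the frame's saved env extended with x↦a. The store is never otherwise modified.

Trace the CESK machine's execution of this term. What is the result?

0. ⟨C=(let u = ((((λz. z) 3) + (let u = -1 in u)) - (if0 (7 + 0) then (3 + -3) else 2)) in u); E=∅; S=∅; K=∅⟩
1. ⟨C=((((λz. z) 3) + (let u = -1 in u)) - (if0 (7 + 0) then (3 + -3) else 2)); E=∅; S=∅; K=[let u]⟩
2. ⟨C=(((λz. z) 3) + (let u = -1 in u)); E=∅; S=∅; K=[subR :: let u]⟩
3. ⟨C=((λz. z) 3); E=∅; S=∅; K=[addR :: subR :: let u]⟩
4. ⟨C=(λz. z); E=∅; S=∅; K=[arg :: addR :: subR :: let u]⟩
5. ⟨C=3; E=∅; S=∅; K=[fun :: addR :: subR :: let u]⟩
6. ⟨C=z; E={z↦0}; S={0↦3}; K=[addR :: subR :: let u]⟩
7. ⟨C=(let u = -1 in u); E=∅; S={0↦3}; K=[addL(3) :: subR :: let u]⟩
8. ⟨C=-1; E=∅; S={0↦3}; K=[let u :: addL(3) :: subR :: let u]⟩
9. ⟨C=u; E={u↦1}; S={0↦3, 1↦-1}; K=[addL(3) :: subR :: let u]⟩
10. ⟨C=(if0 (7 + 0) then (3 + -3) else 2); E=∅; S={0↦3, 1↦-1}; K=[subL(2) :: let u]⟩
11. ⟨C=(7 + 0); E=∅; S={0↦3, 1↦-1}; K=[if0 :: subL(2) :: let u]⟩
12. ⟨C=7; E=∅; S={0↦3, 1↦-1}; K=[addR :: if0 :: subL(2) :: let u]⟩
13. ⟨C=0; E=∅; S={0↦3, 1↦-1}; K=[addL(7) :: if0 :: subL(2) :: let u]⟩
14. ⟨C=2; E=∅; S={0↦3, 1↦-1}; K=[subL(2) :: let u]⟩
15. ⟨C=u; E={u↦2}; S={0↦3, 1↦-1, 2↦0}; K=∅⟩
→ final value 0

Answer: 0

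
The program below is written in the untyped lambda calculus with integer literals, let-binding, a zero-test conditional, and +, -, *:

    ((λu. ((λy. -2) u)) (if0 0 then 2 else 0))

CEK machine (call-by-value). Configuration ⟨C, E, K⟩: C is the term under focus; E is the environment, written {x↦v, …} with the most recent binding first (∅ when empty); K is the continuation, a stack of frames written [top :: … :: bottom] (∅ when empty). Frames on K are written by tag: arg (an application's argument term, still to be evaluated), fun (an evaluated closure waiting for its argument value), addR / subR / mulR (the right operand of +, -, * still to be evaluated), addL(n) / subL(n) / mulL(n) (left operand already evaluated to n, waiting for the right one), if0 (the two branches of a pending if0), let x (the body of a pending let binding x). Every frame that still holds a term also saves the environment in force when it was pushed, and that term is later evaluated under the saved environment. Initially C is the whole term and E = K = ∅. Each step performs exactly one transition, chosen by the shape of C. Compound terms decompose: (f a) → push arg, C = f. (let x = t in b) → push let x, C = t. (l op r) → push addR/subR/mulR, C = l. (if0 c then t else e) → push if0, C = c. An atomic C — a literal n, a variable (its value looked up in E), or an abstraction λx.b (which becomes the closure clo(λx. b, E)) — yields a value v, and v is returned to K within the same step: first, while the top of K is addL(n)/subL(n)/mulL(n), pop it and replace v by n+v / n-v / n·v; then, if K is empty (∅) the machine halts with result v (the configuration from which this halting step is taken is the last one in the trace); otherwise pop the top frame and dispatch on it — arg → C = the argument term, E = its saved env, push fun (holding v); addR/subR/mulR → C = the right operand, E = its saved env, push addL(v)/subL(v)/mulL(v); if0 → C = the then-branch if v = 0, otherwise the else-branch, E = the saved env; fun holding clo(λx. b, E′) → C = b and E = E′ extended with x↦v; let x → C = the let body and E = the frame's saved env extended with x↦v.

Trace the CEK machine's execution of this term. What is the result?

0. <C=((λu. ((λy. -2) u)) (if0 0 then 2 else 0)), E=∅, K=∅>
1. <C=(λu. ((λy. -2) u)), E=∅, K=[arg]>
2. <C=(if0 0 then 2 else 0), E=∅, K=[fun]>
3. <C=0, E=∅, K=[if0 :: fun]>
4. <C=2, E=∅, K=[fun]>
5. <C=((λy. -2) u), E={u↦2}, K=∅>
6. <C=(λy. -2), E={u↦2}, K=[arg]>
7. <C=u, E={u↦2}, K=[fun]>
8. <C=-2, E={y↦2, u↦2}, K=∅>
→ final value -2

Answer: -2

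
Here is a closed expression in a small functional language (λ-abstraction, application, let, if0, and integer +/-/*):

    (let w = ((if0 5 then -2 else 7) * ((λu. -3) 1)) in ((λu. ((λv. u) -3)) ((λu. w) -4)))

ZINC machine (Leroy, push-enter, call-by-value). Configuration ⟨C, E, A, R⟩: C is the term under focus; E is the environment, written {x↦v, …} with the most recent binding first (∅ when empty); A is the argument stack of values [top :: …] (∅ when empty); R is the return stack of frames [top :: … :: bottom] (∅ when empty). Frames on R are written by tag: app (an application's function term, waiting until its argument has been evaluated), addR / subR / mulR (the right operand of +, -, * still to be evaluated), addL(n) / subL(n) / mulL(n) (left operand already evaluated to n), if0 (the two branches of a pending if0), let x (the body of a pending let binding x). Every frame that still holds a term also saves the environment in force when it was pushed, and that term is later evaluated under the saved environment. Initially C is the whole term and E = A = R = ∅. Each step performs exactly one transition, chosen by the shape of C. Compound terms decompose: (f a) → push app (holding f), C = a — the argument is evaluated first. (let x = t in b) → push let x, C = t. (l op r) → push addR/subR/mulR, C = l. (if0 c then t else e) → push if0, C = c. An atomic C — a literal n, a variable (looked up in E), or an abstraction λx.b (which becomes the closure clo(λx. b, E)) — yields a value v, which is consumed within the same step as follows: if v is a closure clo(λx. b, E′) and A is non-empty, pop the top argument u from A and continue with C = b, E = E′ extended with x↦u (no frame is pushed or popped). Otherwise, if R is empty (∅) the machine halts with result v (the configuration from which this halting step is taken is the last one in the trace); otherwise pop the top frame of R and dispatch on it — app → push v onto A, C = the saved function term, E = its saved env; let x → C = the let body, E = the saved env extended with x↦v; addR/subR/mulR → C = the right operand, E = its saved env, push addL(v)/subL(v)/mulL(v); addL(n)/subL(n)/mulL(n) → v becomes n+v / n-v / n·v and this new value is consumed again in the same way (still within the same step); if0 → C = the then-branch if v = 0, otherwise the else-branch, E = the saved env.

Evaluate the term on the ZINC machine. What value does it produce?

Answer: -21

Machine steps:
step 0: <C=(let w = ((if0 5 then -2 else 7) * ((λu. -3) 1)) in ((λu. ((λv. u) -3)) ((λu. w) -4))), E=∅, A=∅, R=∅>
step 1: <C=((if0 5 then -2 else 7) * ((λu. -3) 1)), E=∅, A=∅, R=[let w]>
step 2: <C=(if0 5 then -2 else 7), E=∅, A=∅, R=[mulR :: let w]>
step 3: <C=5, E=∅, A=∅, R=[if0 :: mulR :: let w]>
step 4: <C=7, E=∅, A=∅, R=[mulR :: let w]>
step 5: <C=((λu. -3) 1), E=∅, A=∅, R=[mulL(7) :: let w]>
step 6: <C=1, E=∅, A=∅, R=[app :: mulL(7) :: let w]>
step 7: <C=(λu. -3), E=∅, A=[1], R=[mulL(7) :: let w]>
step 8: <C=-3, E={u↦1}, A=∅, R=[mulL(7) :: let w]>
step 9: <C=((λu. ((λv. u) -3)) ((λu. w) -4)), E={w↦-21}, A=∅, R=∅>
step 10: <C=((λu. w) -4), E={w↦-21}, A=∅, R=[app]>
step 11: <C=-4, E={w↦-21}, A=∅, R=[app :: app]>
step 12: <C=(λu. w), E={w↦-21}, A=[-4], R=[app]>
step 13: <C=w, E={u↦-4, w↦-21}, A=∅, R=[app]>
step 14: <C=(λu. ((λv. u) -3)), E={w↦-21}, A=[-21], R=∅>
step 15: <C=((λv. u) -3), E={u↦-21, w↦-21}, A=∅, R=∅>
step 16: <C=-3, E={u↦-21, w↦-21}, A=∅, R=[app]>
step 17: <C=(λv. u), E={u↦-21, w↦-21}, A=[-3], R=∅>
step 18: <C=u, E={v↦-3, u↦-21, w↦-21}, A=∅, R=∅>
→ final value -21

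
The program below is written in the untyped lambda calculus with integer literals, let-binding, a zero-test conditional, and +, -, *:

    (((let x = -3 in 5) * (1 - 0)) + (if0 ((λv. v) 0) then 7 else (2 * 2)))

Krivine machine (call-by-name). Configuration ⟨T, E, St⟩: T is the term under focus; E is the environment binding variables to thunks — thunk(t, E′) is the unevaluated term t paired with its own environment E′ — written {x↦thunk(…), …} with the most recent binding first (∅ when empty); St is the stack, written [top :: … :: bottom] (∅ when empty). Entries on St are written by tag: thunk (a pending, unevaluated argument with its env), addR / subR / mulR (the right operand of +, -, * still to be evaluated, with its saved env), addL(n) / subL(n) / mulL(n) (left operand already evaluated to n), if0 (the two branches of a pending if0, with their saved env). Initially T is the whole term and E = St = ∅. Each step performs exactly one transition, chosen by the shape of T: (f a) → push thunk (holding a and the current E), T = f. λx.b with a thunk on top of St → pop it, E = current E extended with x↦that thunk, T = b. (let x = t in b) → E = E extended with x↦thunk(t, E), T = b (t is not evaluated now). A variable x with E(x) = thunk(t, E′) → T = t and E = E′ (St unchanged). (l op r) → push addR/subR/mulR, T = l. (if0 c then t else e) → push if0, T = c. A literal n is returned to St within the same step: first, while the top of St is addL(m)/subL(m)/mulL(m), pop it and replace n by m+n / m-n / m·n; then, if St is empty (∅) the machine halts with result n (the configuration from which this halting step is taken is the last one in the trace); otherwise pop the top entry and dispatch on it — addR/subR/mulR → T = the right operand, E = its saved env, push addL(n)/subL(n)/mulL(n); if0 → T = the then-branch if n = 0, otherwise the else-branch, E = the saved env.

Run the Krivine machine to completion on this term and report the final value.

Answer: 12

Machine steps:
0. ⟨T=(((let x = -3 in 5) * (1 - 0)) + (if0 ((λv. v) 0) then 7 else (2 * 2))); E=∅; St=∅⟩
1. ⟨T=((let x = -3 in 5) * (1 - 0)); E=∅; St=[addR]⟩
2. ⟨T=(let x = -3 in 5); E=∅; St=[mulR :: addR]⟩
3. ⟨T=5; E={x↦thunk(-3, ∅)}; St=[mulR :: addR]⟩
4. ⟨T=(1 - 0); E=∅; St=[mulL(5) :: addR]⟩
5. ⟨T=1; E=∅; St=[subR :: mulL(5) :: addR]⟩
6. ⟨T=0; E=∅; St=[subL(1) :: mulL(5) :: addR]⟩
7. ⟨T=(if0 ((λv. v) 0) then 7 else (2 * 2)); E=∅; St=[addL(5)]⟩
8. ⟨T=((λv. v) 0); E=∅; St=[if0 :: addL(5)]⟩
9. ⟨T=(λv. v); E=∅; St=[thunk :: if0 :: addL(5)]⟩
10. ⟨T=v; E={v↦thunk(0, ∅)}; St=[if0 :: addL(5)]⟩
11. ⟨T=0; E=∅; St=[if0 :: addL(5)]⟩
12. ⟨T=7; E=∅; St=[addL(5)]⟩
→ final value 12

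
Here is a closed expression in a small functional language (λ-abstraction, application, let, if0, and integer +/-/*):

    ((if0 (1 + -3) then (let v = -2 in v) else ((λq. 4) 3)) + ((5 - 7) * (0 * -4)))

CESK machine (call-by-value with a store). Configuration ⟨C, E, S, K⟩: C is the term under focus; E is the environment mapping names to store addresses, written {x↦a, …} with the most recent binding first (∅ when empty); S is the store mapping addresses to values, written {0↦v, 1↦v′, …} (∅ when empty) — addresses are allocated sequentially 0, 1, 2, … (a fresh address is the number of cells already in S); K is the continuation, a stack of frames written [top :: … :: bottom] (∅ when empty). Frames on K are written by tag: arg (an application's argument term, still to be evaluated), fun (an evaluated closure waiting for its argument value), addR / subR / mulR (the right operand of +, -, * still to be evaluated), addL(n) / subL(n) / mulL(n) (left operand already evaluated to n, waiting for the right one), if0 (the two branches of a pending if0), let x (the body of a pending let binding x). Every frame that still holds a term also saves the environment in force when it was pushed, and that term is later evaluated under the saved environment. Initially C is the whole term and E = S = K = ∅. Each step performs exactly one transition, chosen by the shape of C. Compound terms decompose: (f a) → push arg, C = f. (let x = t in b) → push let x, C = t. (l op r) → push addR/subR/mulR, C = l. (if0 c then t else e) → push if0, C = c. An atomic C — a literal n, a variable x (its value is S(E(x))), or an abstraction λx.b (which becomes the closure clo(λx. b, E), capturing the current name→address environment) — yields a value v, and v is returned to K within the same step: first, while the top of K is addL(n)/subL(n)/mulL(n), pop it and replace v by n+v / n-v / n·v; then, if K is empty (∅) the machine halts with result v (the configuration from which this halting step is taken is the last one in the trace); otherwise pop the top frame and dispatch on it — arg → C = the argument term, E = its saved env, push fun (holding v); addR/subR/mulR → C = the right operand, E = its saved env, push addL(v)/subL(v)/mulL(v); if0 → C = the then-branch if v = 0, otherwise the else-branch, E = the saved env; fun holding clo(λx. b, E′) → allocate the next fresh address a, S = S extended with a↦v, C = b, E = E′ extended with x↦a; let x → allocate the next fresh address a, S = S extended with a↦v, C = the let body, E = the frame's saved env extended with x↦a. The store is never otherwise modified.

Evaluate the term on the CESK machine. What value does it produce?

t=0: ⟨C=((if0 (1 + -3) then (let v = -2 in v) else ((λq. 4) 3)) + ((5 - 7) * (0 * -4))); E=∅; S=∅; K=∅⟩
t=1: ⟨C=(if0 (1 + -3) then (let v = -2 in v) else ((λq. 4) 3)); E=∅; S=∅; K=[addR]⟩
t=2: ⟨C=(1 + -3); E=∅; S=∅; K=[if0 :: addR]⟩
t=3: ⟨C=1; E=∅; S=∅; K=[addR :: if0 :: addR]⟩
t=4: ⟨C=-3; E=∅; S=∅; K=[addL(1) :: if0 :: addR]⟩
t=5: ⟨C=((λq. 4) 3); E=∅; S=∅; K=[addR]⟩
t=6: ⟨C=(λq. 4); E=∅; S=∅; K=[arg :: addR]⟩
t=7: ⟨C=3; E=∅; S=∅; K=[fun :: addR]⟩
t=8: ⟨C=4; E={q↦0}; S={0↦3}; K=[addR]⟩
t=9: ⟨C=((5 - 7) * (0 * -4)); E=∅; S={0↦3}; K=[addL(4)]⟩
t=10: ⟨C=(5 - 7); E=∅; S={0↦3}; K=[mulR :: addL(4)]⟩
t=11: ⟨C=5; E=∅; S={0↦3}; K=[subR :: mulR :: addL(4)]⟩
t=12: ⟨C=7; E=∅; S={0↦3}; K=[subL(5) :: mulR :: addL(4)]⟩
t=13: ⟨C=(0 * -4); E=∅; S={0↦3}; K=[mulL(-2) :: addL(4)]⟩
t=14: ⟨C=0; E=∅; S={0↦3}; K=[mulR :: mulL(-2) :: addL(4)]⟩
t=15: ⟨C=-4; E=∅; S={0↦3}; K=[mulL(0) :: mulL(-2) :: addL(4)]⟩
→ final value 4

Answer: 4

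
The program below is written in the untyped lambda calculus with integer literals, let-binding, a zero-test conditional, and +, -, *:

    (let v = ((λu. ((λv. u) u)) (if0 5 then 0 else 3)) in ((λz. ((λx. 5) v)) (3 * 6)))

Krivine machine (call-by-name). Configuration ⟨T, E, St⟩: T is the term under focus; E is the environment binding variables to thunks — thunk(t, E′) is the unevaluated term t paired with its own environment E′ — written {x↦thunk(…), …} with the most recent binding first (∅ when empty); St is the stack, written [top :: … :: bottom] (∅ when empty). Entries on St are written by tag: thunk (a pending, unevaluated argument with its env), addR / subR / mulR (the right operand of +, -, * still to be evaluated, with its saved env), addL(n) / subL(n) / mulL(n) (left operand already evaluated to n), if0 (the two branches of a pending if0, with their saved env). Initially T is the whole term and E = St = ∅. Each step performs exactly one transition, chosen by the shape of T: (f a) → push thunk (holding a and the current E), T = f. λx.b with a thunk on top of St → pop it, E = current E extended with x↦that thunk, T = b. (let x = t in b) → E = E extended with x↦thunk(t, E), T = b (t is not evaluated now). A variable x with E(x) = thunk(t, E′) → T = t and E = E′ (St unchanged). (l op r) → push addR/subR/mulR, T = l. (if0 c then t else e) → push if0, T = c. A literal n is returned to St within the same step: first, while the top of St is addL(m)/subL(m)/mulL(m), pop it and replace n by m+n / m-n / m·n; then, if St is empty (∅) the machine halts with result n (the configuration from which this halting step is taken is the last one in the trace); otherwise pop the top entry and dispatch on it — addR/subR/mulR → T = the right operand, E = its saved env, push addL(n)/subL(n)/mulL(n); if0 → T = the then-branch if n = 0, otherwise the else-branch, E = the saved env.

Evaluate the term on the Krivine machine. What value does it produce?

[0] ⟨T=(let v = ((λu. ((λv. u) u)) (if0 5 then 0 else 3)) in ((λz. ((λx. 5) v)) (3 * 6))); E=∅; St=∅⟩
[1] ⟨T=((λz. ((λx. 5) v)) (3 * 6)); E={v↦thunk(((λu. ((λv. u) u)) (if0 5 then 0 else 3)), ∅)}; St=∅⟩
[2] ⟨T=(λz. ((λx. 5) v)); E={v↦thunk(((λu. ((λv. u) u)) (if0 5 then 0 else 3)), ∅)}; St=[thunk]⟩
[3] ⟨T=((λx. 5) v); E={z↦thunk((3 * 6), {v↦thunk(((λu. ((λv. u) u)) (if0 5 then 0 else 3)), ∅)}), v↦thunk(((λu. ((λv. u) u)) (if0 5 then 0 else 3)), ∅)}; St=∅⟩
[4] ⟨T=(λx. 5); E={z↦thunk((3 * 6), {v↦thunk(((λu. ((λv. u) u)) (if0 5 then 0 else 3)), ∅)}), v↦thunk(((λu. ((λv. u) u)) (if0 5 then 0 else 3)), ∅)}; St=[thunk]⟩
[5] ⟨T=5; E={x↦thunk(v, {z↦thunk((3 * 6), {v↦thunk(((λu. ((λv. u) u)) (if0 5 then 0 else 3)), ∅)}), v↦thunk(((λu. ((λv. u) u)) (if0 5 then 0 else 3)), ∅)}), z↦thunk((3 * 6), {v↦thunk(((λu. ((λv. u) u)) (if0 5 then 0 else 3)), ∅)}), v↦thunk(((λu. ((λv. u) u)) (if0 5 then 0 else 3)), ∅)}; St=∅⟩
→ final value 5

Answer: 5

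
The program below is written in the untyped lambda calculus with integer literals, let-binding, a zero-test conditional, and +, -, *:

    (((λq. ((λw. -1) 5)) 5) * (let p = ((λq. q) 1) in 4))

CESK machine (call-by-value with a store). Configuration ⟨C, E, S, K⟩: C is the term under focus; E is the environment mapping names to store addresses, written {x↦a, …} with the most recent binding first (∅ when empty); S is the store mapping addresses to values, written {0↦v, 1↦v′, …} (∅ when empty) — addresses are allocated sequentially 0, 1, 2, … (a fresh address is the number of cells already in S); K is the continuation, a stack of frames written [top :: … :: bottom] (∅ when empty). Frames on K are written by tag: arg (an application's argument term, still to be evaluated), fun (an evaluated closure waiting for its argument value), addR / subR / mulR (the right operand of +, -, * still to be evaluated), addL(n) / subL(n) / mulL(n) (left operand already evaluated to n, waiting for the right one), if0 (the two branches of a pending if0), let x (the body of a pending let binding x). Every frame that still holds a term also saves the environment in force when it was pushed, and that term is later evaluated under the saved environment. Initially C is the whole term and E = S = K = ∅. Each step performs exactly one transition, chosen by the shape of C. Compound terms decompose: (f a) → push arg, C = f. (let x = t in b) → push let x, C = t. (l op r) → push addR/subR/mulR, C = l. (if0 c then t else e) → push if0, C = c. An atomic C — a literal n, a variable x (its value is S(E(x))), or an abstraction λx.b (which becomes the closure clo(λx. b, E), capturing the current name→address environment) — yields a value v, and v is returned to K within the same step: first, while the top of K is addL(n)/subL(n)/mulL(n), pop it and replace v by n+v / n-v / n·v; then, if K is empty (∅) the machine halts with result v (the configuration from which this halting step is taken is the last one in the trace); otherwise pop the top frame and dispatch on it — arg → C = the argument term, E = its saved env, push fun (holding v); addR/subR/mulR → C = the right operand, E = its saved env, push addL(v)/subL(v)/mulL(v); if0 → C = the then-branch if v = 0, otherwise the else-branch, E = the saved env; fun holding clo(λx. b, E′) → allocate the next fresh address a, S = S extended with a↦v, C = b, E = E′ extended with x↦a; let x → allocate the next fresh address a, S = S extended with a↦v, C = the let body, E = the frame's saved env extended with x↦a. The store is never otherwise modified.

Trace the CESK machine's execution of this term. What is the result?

Answer: -4

Machine steps:
0. ⟨C=(((λq. ((λw. -1) 5)) 5) * (let p = ((λq. q) 1) in 4)); E=∅; S=∅; K=∅⟩
1. ⟨C=((λq. ((λw. -1) 5)) 5); E=∅; S=∅; K=[mulR]⟩
2. ⟨C=(λq. ((λw. -1) 5)); E=∅; S=∅; K=[arg :: mulR]⟩
3. ⟨C=5; E=∅; S=∅; K=[fun :: mulR]⟩
4. ⟨C=((λw. -1) 5); E={q↦0}; S={0↦5}; K=[mulR]⟩
5. ⟨C=(λw. -1); E={q↦0}; S={0↦5}; K=[arg :: mulR]⟩
6. ⟨C=5; E={q↦0}; S={0↦5}; K=[fun :: mulR]⟩
7. ⟨C=-1; E={w↦1, q↦0}; S={0↦5, 1↦5}; K=[mulR]⟩
8. ⟨C=(let p = ((λq. q) 1) in 4); E=∅; S={0↦5, 1↦5}; K=[mulL(-1)]⟩
9. ⟨C=((λq. q) 1); E=∅; S={0↦5, 1↦5}; K=[let p :: mulL(-1)]⟩
10. ⟨C=(λq. q); E=∅; S={0↦5, 1↦5}; K=[arg :: let p :: mulL(-1)]⟩
11. ⟨C=1; E=∅; S={0↦5, 1↦5}; K=[fun :: let p :: mulL(-1)]⟩
12. ⟨C=q; E={q↦2}; S={0↦5, 1↦5, 2↦1}; K=[let p :: mulL(-1)]⟩
13. ⟨C=4; E={p↦3}; S={0↦5, 1↦5, 2↦1, 3↦1}; K=[mulL(-1)]⟩
→ final value -4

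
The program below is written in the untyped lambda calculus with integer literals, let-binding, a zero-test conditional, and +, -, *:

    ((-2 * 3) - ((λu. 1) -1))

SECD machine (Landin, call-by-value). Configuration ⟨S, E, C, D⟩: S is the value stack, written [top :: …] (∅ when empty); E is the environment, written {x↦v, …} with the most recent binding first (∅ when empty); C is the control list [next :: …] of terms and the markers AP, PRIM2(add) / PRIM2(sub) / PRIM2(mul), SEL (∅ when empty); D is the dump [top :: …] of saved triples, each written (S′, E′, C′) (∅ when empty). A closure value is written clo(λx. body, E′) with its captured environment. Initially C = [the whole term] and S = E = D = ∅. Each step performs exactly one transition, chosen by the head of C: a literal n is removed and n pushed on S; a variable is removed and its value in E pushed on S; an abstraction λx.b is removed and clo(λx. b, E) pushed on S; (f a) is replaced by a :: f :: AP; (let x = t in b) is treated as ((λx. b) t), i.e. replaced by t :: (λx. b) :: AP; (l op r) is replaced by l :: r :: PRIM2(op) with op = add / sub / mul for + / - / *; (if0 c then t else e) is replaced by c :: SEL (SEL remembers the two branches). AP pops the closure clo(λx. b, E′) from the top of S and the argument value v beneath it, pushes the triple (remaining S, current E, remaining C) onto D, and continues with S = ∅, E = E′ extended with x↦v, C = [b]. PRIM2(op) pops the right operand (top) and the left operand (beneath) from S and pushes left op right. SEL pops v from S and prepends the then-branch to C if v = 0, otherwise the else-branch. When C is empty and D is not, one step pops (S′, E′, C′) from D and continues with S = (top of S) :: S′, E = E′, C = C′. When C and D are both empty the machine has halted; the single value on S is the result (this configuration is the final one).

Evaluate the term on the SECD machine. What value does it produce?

Answer: -7

Execution trace:
step 0: <S=∅, E=∅, C=[((-2 * 3) - ((λu. 1) -1))], D=∅>
step 1: <S=∅, E=∅, C=[(-2 * 3) :: ((λu. 1) -1) :: PRIM2(sub)], D=∅>
step 2: <S=∅, E=∅, C=[-2 :: 3 :: PRIM2(mul) :: ((λu. 1) -1) :: PRIM2(sub)], D=∅>
step 3: <S=[-2], E=∅, C=[3 :: PRIM2(mul) :: ((λu. 1) -1) :: PRIM2(sub)], D=∅>
step 4: <S=[3 :: -2], E=∅, C=[PRIM2(mul) :: ((λu. 1) -1) :: PRIM2(sub)], D=∅>
step 5: <S=[-6], E=∅, C=[((λu. 1) -1) :: PRIM2(sub)], D=∅>
step 6: <S=[-6], E=∅, C=[-1 :: (λu. 1) :: AP :: PRIM2(sub)], D=∅>
step 7: <S=[-1 :: -6], E=∅, C=[(λu. 1) :: AP :: PRIM2(sub)], D=∅>
step 8: <S=[clo(λu. 1, ∅) :: -1 :: -6], E=∅, C=[AP :: PRIM2(sub)], D=∅>
step 9: <S=∅, E={u↦-1}, C=[1], D=[([-6], ∅, [PRIM2(sub)])]>
step 10: <S=[1], E={u↦-1}, C=∅, D=[([-6], ∅, [PRIM2(sub)])]>
step 11: <S=[1 :: -6], E=∅, C=[PRIM2(sub)], D=∅>
step 12: <S=[-7], E=∅, C=∅, D=∅>
→ final value -7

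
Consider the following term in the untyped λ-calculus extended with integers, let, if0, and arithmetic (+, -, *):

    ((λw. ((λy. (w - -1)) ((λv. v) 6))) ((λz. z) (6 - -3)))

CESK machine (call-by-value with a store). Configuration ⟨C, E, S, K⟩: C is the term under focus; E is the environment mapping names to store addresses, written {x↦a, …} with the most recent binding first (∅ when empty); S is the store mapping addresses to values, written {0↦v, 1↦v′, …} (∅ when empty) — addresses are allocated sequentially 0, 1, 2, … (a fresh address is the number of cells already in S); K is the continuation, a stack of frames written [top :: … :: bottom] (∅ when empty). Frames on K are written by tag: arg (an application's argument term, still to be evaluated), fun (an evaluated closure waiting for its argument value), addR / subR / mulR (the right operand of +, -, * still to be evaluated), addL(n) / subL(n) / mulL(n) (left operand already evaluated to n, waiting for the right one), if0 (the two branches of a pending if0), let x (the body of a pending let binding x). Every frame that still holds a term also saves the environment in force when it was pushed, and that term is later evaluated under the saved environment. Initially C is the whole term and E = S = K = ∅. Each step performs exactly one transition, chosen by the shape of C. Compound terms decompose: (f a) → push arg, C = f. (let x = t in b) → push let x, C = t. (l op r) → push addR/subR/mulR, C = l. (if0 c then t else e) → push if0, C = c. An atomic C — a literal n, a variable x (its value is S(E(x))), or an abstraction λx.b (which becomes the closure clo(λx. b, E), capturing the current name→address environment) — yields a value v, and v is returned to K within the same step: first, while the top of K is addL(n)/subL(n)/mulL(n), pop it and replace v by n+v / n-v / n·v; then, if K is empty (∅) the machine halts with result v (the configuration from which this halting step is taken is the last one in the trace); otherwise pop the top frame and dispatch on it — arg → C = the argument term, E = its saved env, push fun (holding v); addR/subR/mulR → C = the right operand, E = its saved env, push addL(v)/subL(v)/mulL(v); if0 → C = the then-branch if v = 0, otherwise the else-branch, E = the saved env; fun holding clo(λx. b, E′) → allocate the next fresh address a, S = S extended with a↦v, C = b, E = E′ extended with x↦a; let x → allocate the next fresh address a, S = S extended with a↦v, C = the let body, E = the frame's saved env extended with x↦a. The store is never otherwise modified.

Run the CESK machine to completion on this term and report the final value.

0. <C=((λw. ((λy. (w - -1)) ((λv. v) 6))) ((λz. z) (6 - -3))), E=∅, S=∅, K=∅>
1. <C=(λw. ((λy. (w - -1)) ((λv. v) 6))), E=∅, S=∅, K=[arg]>
2. <C=((λz. z) (6 - -3)), E=∅, S=∅, K=[fun]>
3. <C=(λz. z), E=∅, S=∅, K=[arg :: fun]>
4. <C=(6 - -3), E=∅, S=∅, K=[fun :: fun]>
5. <C=6, E=∅, S=∅, K=[subR :: fun :: fun]>
6. <C=-3, E=∅, S=∅, K=[subL(6) :: fun :: fun]>
7. <C=z, E={z↦0}, S={0↦9}, K=[fun]>
8. <C=((λy. (w - -1)) ((λv. v) 6)), E={w↦1}, S={0↦9, 1↦9}, K=∅>
9. <C=(λy. (w - -1)), E={w↦1}, S={0↦9, 1↦9}, K=[arg]>
10. <C=((λv. v) 6), E={w↦1}, S={0↦9, 1↦9}, K=[fun]>
11. <C=(λv. v), E={w↦1}, S={0↦9, 1↦9}, K=[arg :: fun]>
12. <C=6, E={w↦1}, S={0↦9, 1↦9}, K=[fun :: fun]>
13. <C=v, E={v↦2, w↦1}, S={0↦9, 1↦9, 2↦6}, K=[fun]>
14. <C=(w - -1), E={y↦3, w↦1}, S={0↦9, 1↦9, 2↦6, 3↦6}, K=∅>
15. <C=w, E={y↦3, w↦1}, S={0↦9, 1↦9, 2↦6, 3↦6}, K=[subR]>
16. <C=-1, E={y↦3, w↦1}, S={0↦9, 1↦9, 2↦6, 3↦6}, K=[subL(9)]>
→ final value 10

Answer: 10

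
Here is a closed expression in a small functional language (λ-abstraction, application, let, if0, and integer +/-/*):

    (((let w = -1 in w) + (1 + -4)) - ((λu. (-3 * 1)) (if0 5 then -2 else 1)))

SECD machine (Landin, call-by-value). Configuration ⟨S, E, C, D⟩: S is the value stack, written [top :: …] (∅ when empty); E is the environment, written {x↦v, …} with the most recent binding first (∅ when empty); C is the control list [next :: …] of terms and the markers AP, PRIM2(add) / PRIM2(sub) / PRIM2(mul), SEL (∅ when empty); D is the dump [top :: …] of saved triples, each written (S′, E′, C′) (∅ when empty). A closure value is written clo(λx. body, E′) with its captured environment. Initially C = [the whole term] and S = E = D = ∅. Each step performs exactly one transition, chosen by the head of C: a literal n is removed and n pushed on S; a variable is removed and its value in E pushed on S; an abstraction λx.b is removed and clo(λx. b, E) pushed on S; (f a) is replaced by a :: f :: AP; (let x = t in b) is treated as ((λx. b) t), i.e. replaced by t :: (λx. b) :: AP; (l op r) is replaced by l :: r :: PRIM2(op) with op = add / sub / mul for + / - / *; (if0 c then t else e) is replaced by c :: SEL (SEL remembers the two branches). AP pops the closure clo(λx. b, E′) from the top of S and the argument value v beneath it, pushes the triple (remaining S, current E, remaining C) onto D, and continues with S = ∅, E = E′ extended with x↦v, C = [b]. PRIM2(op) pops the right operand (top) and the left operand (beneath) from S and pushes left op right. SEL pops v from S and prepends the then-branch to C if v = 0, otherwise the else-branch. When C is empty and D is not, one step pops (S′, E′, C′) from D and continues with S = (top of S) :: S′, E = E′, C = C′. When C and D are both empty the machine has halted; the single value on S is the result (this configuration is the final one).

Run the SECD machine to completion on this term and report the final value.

Answer: -1

Machine steps:
[0] ⟨S=∅; E=∅; C=[(((let w = -1 in w) + (1 + -4)) - ((λu. (-3 * 1)) (if0 5 then -2 else 1)))]; D=∅⟩
[1] ⟨S=∅; E=∅; C=[((let w = -1 in w) + (1 + -4)) :: ((λu. (-3 * 1)) (if0 5 then -2 else 1)) :: PRIM2(sub)]; D=∅⟩
[2] ⟨S=∅; E=∅; C=[(let w = -1 in w) :: (1 + -4) :: PRIM2(add) :: ((λu. (-3 * 1)) (if0 5 then -2 else 1)) :: PRIM2(sub)]; D=∅⟩
[3] ⟨S=∅; E=∅; C=[-1 :: (λw. w) :: AP :: (1 + -4) :: PRIM2(add) :: ((λu. (-3 * 1)) (if0 5 then -2 else 1)) :: PRIM2(sub)]; D=∅⟩
[4] ⟨S=[-1]; E=∅; C=[(λw. w) :: AP :: (1 + -4) :: PRIM2(add) :: ((λu. (-3 * 1)) (if0 5 then -2 else 1)) :: PRIM2(sub)]; D=∅⟩
[5] ⟨S=[clo(λw. w, ∅) :: -1]; E=∅; C=[AP :: (1 + -4) :: PRIM2(add) :: ((λu. (-3 * 1)) (if0 5 then -2 else 1)) :: PRIM2(sub)]; D=∅⟩
[6] ⟨S=∅; E={w↦-1}; C=[w]; D=[(∅, ∅, [(1 + -4) :: PRIM2(add) :: ((λu. (-3 * 1)) (if0 5 then -2 else 1)) :: PRIM2(sub)])]⟩
[7] ⟨S=[-1]; E={w↦-1}; C=∅; D=[(∅, ∅, [(1 + -4) :: PRIM2(add) :: ((λu. (-3 * 1)) (if0 5 then -2 else 1)) :: PRIM2(sub)])]⟩
[8] ⟨S=[-1]; E=∅; C=[(1 + -4) :: PRIM2(add) :: ((λu. (-3 * 1)) (if0 5 then -2 else 1)) :: PRIM2(sub)]; D=∅⟩
[9] ⟨S=[-1]; E=∅; C=[1 :: -4 :: PRIM2(add) :: PRIM2(add) :: ((λu. (-3 * 1)) (if0 5 then -2 else 1)) :: PRIM2(sub)]; D=∅⟩
[10] ⟨S=[1 :: -1]; E=∅; C=[-4 :: PRIM2(add) :: PRIM2(add) :: ((λu. (-3 * 1)) (if0 5 then -2 else 1)) :: PRIM2(sub)]; D=∅⟩
[11] ⟨S=[-4 :: 1 :: -1]; E=∅; C=[PRIM2(add) :: PRIM2(add) :: ((λu. (-3 * 1)) (if0 5 then -2 else 1)) :: PRIM2(sub)]; D=∅⟩
[12] ⟨S=[-3 :: -1]; E=∅; C=[PRIM2(add) :: ((λu. (-3 * 1)) (if0 5 then -2 else 1)) :: PRIM2(sub)]; D=∅⟩
[13] ⟨S=[-4]; E=∅; C=[((λu. (-3 * 1)) (if0 5 then -2 else 1)) :: PRIM2(sub)]; D=∅⟩
[14] ⟨S=[-4]; E=∅; C=[(if0 5 then -2 else 1) :: (λu. (-3 * 1)) :: AP :: PRIM2(sub)]; D=∅⟩
[15] ⟨S=[-4]; E=∅; C=[5 :: SEL :: (λu. (-3 * 1)) :: AP :: PRIM2(sub)]; D=∅⟩
[16] ⟨S=[5 :: -4]; E=∅; C=[SEL :: (λu. (-3 * 1)) :: AP :: PRIM2(sub)]; D=∅⟩
[17] ⟨S=[-4]; E=∅; C=[1 :: (λu. (-3 * 1)) :: AP :: PRIM2(sub)]; D=∅⟩
[18] ⟨S=[1 :: -4]; E=∅; C=[(λu. (-3 * 1)) :: AP :: PRIM2(sub)]; D=∅⟩
[19] ⟨S=[clo(λu. (-3 * 1), ∅) :: 1 :: -4]; E=∅; C=[AP :: PRIM2(sub)]; D=∅⟩
[20] ⟨S=∅; E={u↦1}; C=[(-3 * 1)]; D=[([-4], ∅, [PRIM2(sub)])]⟩
[21] ⟨S=∅; E={u↦1}; C=[-3 :: 1 :: PRIM2(mul)]; D=[([-4], ∅, [PRIM2(sub)])]⟩
[22] ⟨S=[-3]; E={u↦1}; C=[1 :: PRIM2(mul)]; D=[([-4], ∅, [PRIM2(sub)])]⟩
[23] ⟨S=[1 :: -3]; E={u↦1}; C=[PRIM2(mul)]; D=[([-4], ∅, [PRIM2(sub)])]⟩
[24] ⟨S=[-3]; E={u↦1}; C=∅; D=[([-4], ∅, [PRIM2(sub)])]⟩
[25] ⟨S=[-3 :: -4]; E=∅; C=[PRIM2(sub)]; D=∅⟩
[26] ⟨S=[-1]; E=∅; C=∅; D=∅⟩
→ final value -1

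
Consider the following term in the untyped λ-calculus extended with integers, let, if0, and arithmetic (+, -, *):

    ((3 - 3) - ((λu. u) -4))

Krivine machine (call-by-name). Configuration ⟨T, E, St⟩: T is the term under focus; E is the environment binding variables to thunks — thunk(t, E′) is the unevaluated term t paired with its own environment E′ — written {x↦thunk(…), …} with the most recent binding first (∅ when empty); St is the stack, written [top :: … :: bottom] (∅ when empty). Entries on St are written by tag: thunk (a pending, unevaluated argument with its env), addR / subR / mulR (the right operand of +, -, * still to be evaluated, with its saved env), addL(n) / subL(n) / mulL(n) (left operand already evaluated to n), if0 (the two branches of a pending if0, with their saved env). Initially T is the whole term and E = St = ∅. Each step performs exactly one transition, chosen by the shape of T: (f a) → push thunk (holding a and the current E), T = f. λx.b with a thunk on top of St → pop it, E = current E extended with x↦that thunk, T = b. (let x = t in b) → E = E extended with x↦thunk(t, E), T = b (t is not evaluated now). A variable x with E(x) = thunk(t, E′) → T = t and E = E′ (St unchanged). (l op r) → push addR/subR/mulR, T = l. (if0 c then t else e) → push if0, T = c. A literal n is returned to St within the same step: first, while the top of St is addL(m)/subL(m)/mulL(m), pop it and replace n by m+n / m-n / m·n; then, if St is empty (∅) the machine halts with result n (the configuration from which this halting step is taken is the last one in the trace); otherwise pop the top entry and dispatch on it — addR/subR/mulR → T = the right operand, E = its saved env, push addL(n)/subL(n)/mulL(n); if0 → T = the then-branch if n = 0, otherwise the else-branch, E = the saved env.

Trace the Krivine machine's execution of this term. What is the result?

Answer: 4

Execution trace:
step 0: [T=((3 - 3) - ((λu. u) -4)) | E=∅ | St=∅]
step 1: [T=(3 - 3) | E=∅ | St=[subR]]
step 2: [T=3 | E=∅ | St=[subR :: subR]]
step 3: [T=3 | E=∅ | St=[subL(3) :: subR]]
step 4: [T=((λu. u) -4) | E=∅ | St=[subL(0)]]
step 5: [T=(λu. u) | E=∅ | St=[thunk :: subL(0)]]
step 6: [T=u | E={u↦thunk(-4, ∅)} | St=[subL(0)]]
step 7: [T=-4 | E=∅ | St=[subL(0)]]
→ final value 4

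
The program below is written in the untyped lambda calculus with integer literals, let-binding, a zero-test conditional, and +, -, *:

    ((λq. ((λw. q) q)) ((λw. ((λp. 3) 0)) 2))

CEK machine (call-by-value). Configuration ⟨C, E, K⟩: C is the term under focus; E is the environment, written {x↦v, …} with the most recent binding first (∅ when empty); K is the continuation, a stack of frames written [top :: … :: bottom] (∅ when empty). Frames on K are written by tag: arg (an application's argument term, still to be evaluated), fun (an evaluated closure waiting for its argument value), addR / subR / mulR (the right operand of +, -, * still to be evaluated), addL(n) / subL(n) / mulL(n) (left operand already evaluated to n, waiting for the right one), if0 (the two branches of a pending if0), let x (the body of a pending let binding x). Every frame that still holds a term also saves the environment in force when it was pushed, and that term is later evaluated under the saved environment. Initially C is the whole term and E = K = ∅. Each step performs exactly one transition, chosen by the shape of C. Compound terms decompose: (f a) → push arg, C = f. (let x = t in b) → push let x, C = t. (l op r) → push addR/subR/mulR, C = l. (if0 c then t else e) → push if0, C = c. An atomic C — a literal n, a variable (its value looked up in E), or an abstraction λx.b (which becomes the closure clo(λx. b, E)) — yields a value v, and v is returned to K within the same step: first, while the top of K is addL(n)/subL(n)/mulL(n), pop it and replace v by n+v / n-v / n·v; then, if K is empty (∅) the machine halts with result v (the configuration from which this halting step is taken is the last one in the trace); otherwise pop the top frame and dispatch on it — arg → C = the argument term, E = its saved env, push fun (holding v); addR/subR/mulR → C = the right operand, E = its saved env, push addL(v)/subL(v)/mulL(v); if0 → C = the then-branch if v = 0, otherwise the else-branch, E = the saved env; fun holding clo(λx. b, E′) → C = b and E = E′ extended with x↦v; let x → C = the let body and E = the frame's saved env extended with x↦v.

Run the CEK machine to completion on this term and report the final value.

0. ⟨C=((λq. ((λw. q) q)) ((λw. ((λp. 3) 0)) 2)); E=∅; K=∅⟩
1. ⟨C=(λq. ((λw. q) q)); E=∅; K=[arg]⟩
2. ⟨C=((λw. ((λp. 3) 0)) 2); E=∅; K=[fun]⟩
3. ⟨C=(λw. ((λp. 3) 0)); E=∅; K=[arg :: fun]⟩
4. ⟨C=2; E=∅; K=[fun :: fun]⟩
5. ⟨C=((λp. 3) 0); E={w↦2}; K=[fun]⟩
6. ⟨C=(λp. 3); E={w↦2}; K=[arg :: fun]⟩
7. ⟨C=0; E={w↦2}; K=[fun :: fun]⟩
8. ⟨C=3; E={p↦0, w↦2}; K=[fun]⟩
9. ⟨C=((λw. q) q); E={q↦3}; K=∅⟩
10. ⟨C=(λw. q); E={q↦3}; K=[arg]⟩
11. ⟨C=q; E={q↦3}; K=[fun]⟩
12. ⟨C=q; E={w↦3, q↦3}; K=∅⟩
→ final value 3

Answer: 3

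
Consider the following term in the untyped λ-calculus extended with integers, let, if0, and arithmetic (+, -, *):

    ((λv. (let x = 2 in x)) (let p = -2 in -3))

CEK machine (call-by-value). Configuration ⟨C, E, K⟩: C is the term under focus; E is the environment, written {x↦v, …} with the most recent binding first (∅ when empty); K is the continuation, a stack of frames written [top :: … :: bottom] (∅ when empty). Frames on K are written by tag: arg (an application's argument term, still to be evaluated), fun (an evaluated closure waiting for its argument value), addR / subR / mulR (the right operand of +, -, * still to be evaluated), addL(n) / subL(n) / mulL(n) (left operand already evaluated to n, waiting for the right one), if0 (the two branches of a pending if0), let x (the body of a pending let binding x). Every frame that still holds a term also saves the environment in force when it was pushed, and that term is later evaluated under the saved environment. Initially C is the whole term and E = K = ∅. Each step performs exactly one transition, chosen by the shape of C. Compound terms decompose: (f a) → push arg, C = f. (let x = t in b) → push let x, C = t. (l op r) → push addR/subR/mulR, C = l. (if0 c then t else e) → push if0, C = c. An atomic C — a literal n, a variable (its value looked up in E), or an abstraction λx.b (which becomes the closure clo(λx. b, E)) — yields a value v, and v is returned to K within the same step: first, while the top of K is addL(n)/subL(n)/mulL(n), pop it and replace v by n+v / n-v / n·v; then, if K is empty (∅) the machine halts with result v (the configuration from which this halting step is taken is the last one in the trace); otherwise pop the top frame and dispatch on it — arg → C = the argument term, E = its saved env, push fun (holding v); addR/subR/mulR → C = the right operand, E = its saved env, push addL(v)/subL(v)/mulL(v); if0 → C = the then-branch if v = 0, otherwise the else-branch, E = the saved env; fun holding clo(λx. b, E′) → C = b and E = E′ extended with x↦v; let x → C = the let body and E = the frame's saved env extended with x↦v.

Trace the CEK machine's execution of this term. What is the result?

[0] ⟨C=((λv. (let x = 2 in x)) (let p = -2 in -3)); E=∅; K=∅⟩
[1] ⟨C=(λv. (let x = 2 in x)); E=∅; K=[arg]⟩
[2] ⟨C=(let p = -2 in -3); E=∅; K=[fun]⟩
[3] ⟨C=-2; E=∅; K=[let p :: fun]⟩
[4] ⟨C=-3; E={p↦-2}; K=[fun]⟩
[5] ⟨C=(let x = 2 in x); E={v↦-3}; K=∅⟩
[6] ⟨C=2; E={v↦-3}; K=[let x]⟩
[7] ⟨C=x; E={x↦2, v↦-3}; K=∅⟩
→ final value 2

Answer: 2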